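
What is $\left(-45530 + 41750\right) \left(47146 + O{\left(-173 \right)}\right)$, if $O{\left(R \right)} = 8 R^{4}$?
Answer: $-27087508251720$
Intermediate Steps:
$\left(-45530 + 41750\right) \left(47146 + O{\left(-173 \right)}\right) = \left(-45530 + 41750\right) \left(47146 + 8 \left(-173\right)^{4}\right) = - 3780 \left(47146 + 8 \cdot 895745041\right) = - 3780 \left(47146 + 7165960328\right) = \left(-3780\right) 7166007474 = -27087508251720$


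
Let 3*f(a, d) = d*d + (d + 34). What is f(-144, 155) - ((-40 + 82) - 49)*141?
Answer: 27175/3 ≈ 9058.3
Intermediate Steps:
f(a, d) = 34/3 + d/3 + d**2/3 (f(a, d) = (d*d + (d + 34))/3 = (d**2 + (34 + d))/3 = (34 + d + d**2)/3 = 34/3 + d/3 + d**2/3)
f(-144, 155) - ((-40 + 82) - 49)*141 = (34/3 + (1/3)*155 + (1/3)*155**2) - ((-40 + 82) - 49)*141 = (34/3 + 155/3 + (1/3)*24025) - (42 - 49)*141 = (34/3 + 155/3 + 24025/3) - (-7)*141 = 24214/3 - 1*(-987) = 24214/3 + 987 = 27175/3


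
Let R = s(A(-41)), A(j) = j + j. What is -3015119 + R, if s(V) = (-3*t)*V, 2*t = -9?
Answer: -3016226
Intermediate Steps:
t = -9/2 (t = (½)*(-9) = -9/2 ≈ -4.5000)
A(j) = 2*j
s(V) = 27*V/2 (s(V) = (-3*(-9/2))*V = 27*V/2)
R = -1107 (R = 27*(2*(-41))/2 = (27/2)*(-82) = -1107)
-3015119 + R = -3015119 - 1107 = -3016226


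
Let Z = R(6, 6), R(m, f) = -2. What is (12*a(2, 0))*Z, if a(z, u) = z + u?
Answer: -48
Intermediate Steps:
a(z, u) = u + z
Z = -2
(12*a(2, 0))*Z = (12*(0 + 2))*(-2) = (12*2)*(-2) = 24*(-2) = -48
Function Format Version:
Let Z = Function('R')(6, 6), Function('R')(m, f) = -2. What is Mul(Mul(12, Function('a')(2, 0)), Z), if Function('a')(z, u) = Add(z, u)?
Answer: -48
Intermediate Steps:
Function('a')(z, u) = Add(u, z)
Z = -2
Mul(Mul(12, Function('a')(2, 0)), Z) = Mul(Mul(12, Add(0, 2)), -2) = Mul(Mul(12, 2), -2) = Mul(24, -2) = -48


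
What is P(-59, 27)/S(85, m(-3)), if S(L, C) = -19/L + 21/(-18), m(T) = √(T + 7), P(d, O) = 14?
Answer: -7140/709 ≈ -10.071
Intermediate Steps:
m(T) = √(7 + T)
S(L, C) = -7/6 - 19/L (S(L, C) = -19/L + 21*(-1/18) = -19/L - 7/6 = -7/6 - 19/L)
P(-59, 27)/S(85, m(-3)) = 14/(-7/6 - 19/85) = 14/(-709/510) = 14*(-510/709) = -7140/709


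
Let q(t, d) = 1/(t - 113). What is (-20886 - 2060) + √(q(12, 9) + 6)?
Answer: -22946 + 11*√505/101 ≈ -22944.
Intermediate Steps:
q(t, d) = 1/(-113 + t)
(-20886 - 2060) + √(q(12, 9) + 6) = (-20886 - 2060) + √(1/(-113 + 12) + 6) = -22946 + √(1/(-101) + 6) = -22946 + √(-1/101 + 6) = -22946 + √(605/101) = -22946 + 11*√505/101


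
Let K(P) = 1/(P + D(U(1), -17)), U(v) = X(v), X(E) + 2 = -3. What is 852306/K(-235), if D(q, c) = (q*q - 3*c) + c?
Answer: -150005856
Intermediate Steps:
X(E) = -5 (X(E) = -2 - 3 = -5)
U(v) = -5
D(q, c) = q² - 2*c (D(q, c) = (q² - 3*c) + c = q² - 2*c)
K(P) = 1/(59 + P) (K(P) = 1/(P + ((-5)² - 2*(-17))) = 1/(P + (25 + 34)) = 1/(P + 59) = 1/(59 + P))
852306/K(-235) = 852306/(1/(59 - 235)) = 852306/(1/(-176)) = 852306/(-1/176) = 852306*(-176) = -150005856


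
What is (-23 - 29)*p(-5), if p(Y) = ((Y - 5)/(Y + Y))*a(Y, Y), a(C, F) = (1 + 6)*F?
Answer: 1820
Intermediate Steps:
a(C, F) = 7*F
p(Y) = -35/2 + 7*Y/2 (p(Y) = ((Y - 5)/(Y + Y))*(7*Y) = ((-5 + Y)/((2*Y)))*(7*Y) = ((-5 + Y)*(1/(2*Y)))*(7*Y) = ((-5 + Y)/(2*Y))*(7*Y) = -35/2 + 7*Y/2)
(-23 - 29)*p(-5) = (-23 - 29)*(-35/2 + (7/2)*(-5)) = -52*(-35/2 - 35/2) = -52*(-35) = 1820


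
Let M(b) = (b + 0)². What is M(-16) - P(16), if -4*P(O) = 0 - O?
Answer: 252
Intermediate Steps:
P(O) = O/4 (P(O) = -(0 - O)/4 = -(-1)*O/4 = O/4)
M(b) = b²
M(-16) - P(16) = (-16)² - 16/4 = 256 - 1*4 = 256 - 4 = 252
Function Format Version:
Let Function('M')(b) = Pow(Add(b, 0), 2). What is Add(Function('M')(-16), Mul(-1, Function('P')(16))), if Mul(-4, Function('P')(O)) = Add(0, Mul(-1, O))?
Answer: 252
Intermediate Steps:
Function('P')(O) = Mul(Rational(1, 4), O) (Function('P')(O) = Mul(Rational(-1, 4), Add(0, Mul(-1, O))) = Mul(Rational(-1, 4), Mul(-1, O)) = Mul(Rational(1, 4), O))
Function('M')(b) = Pow(b, 2)
Add(Function('M')(-16), Mul(-1, Function('P')(16))) = Add(Pow(-16, 2), Mul(-1, Mul(Rational(1, 4), 16))) = Add(256, Mul(-1, 4)) = Add(256, -4) = 252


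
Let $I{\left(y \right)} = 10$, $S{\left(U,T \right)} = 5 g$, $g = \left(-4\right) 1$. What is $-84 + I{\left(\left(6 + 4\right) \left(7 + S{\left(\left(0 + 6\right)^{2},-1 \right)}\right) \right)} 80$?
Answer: $716$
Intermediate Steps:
$g = -4$
$S{\left(U,T \right)} = -20$ ($S{\left(U,T \right)} = 5 \left(-4\right) = -20$)
$-84 + I{\left(\left(6 + 4\right) \left(7 + S{\left(\left(0 + 6\right)^{2},-1 \right)}\right) \right)} 80 = -84 + 10 \cdot 80 = -84 + 800 = 716$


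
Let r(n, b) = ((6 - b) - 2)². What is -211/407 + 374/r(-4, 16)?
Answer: 60917/29304 ≈ 2.0788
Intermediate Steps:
r(n, b) = (4 - b)²
-211/407 + 374/r(-4, 16) = -211/407 + 374/((-4 + 16)²) = -211*1/407 + 374/(12²) = -211/407 + 374/144 = -211/407 + 374*(1/144) = -211/407 + 187/72 = 60917/29304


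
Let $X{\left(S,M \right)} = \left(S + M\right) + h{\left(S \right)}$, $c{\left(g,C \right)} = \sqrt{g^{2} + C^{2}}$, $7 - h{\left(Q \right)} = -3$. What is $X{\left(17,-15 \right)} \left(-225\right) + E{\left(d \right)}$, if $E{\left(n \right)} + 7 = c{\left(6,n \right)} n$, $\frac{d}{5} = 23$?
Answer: $-2707 + 115 \sqrt{13261} \approx 10536.0$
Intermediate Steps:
$d = 115$ ($d = 5 \cdot 23 = 115$)
$h{\left(Q \right)} = 10$ ($h{\left(Q \right)} = 7 - -3 = 7 + 3 = 10$)
$c{\left(g,C \right)} = \sqrt{C^{2} + g^{2}}$
$E{\left(n \right)} = -7 + n \sqrt{36 + n^{2}}$ ($E{\left(n \right)} = -7 + \sqrt{n^{2} + 6^{2}} n = -7 + \sqrt{n^{2} + 36} n = -7 + \sqrt{36 + n^{2}} n = -7 + n \sqrt{36 + n^{2}}$)
$X{\left(S,M \right)} = 10 + M + S$ ($X{\left(S,M \right)} = \left(S + M\right) + 10 = \left(M + S\right) + 10 = 10 + M + S$)
$X{\left(17,-15 \right)} \left(-225\right) + E{\left(d \right)} = \left(10 - 15 + 17\right) \left(-225\right) - \left(7 - 115 \sqrt{36 + 115^{2}}\right) = 12 \left(-225\right) - \left(7 - 115 \sqrt{36 + 13225}\right) = -2700 - \left(7 - 115 \sqrt{13261}\right) = -2707 + 115 \sqrt{13261}$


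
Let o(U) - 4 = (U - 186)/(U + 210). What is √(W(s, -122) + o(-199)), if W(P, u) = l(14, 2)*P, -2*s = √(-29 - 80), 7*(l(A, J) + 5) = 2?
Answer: √(-6076 + 462*I*√109)/14 ≈ 2.0713 + 5.9406*I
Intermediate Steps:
l(A, J) = -33/7 (l(A, J) = -5 + (⅐)*2 = -5 + 2/7 = -33/7)
s = -I*√109/2 (s = -√(-29 - 80)/2 = -I*√109/2 ≈ -5.2202*I)
W(P, u) = -33*P/7
o(U) = 4 + (-186 + U)/(210 + U) (o(U) = 4 + (U - 186)/(U + 210) = 4 + (-186 + U)/(210 + U))
√(W(s, -122) + o(-199)) = √(-(-33)*I*√109/14 + (654 + 5*(-199))/(210 - 199)) = √(33*I*√109/14 + (654 - 995)/11) = √(33*I*√109/14 + (1/11)*(-341)) = √(33*I*√109/14 - 31) = √(-31 + 33*I*√109/14)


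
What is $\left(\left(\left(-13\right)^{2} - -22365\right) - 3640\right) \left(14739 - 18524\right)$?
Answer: $-71513790$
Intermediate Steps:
$\left(\left(\left(-13\right)^{2} - -22365\right) - 3640\right) \left(14739 - 18524\right) = \left(\left(169 + 22365\right) - 3640\right) \left(-3785\right) = \left(22534 - 3640\right) \left(-3785\right) = 18894 \left(-3785\right) = -71513790$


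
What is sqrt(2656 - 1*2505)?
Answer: sqrt(151) ≈ 12.288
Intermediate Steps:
sqrt(2656 - 1*2505) = sqrt(2656 - 2505) = sqrt(151)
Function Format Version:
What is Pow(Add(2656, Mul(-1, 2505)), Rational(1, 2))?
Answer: Pow(151, Rational(1, 2)) ≈ 12.288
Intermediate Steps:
Pow(Add(2656, Mul(-1, 2505)), Rational(1, 2)) = Pow(Add(2656, -2505), Rational(1, 2)) = Pow(151, Rational(1, 2))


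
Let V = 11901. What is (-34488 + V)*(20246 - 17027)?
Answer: -72707553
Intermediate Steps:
(-34488 + V)*(20246 - 17027) = (-34488 + 11901)*(20246 - 17027) = -22587*3219 = -72707553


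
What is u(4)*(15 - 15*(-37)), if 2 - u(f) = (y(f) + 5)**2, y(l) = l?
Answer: -45030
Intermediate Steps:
u(f) = 2 - (5 + f)**2 (u(f) = 2 - (f + 5)**2 = 2 - (5 + f)**2)
u(4)*(15 - 15*(-37)) = (2 - (5 + 4)**2)*(15 - 15*(-37)) = (2 - 1*9**2)*(15 + 555) = (2 - 1*81)*570 = (2 - 81)*570 = -79*570 = -45030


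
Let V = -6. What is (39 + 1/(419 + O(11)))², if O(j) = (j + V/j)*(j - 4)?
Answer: 44587278649/29311396 ≈ 1521.2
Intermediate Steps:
O(j) = (-4 + j)*(j - 6/j) (O(j) = (j - 6/j)*(j - 4) = (j - 6/j)*(-4 + j) = (-4 + j)*(j - 6/j))
(39 + 1/(419 + O(11)))² = (39 + 1/(419 + (-6 + 11² - 4*11 + 24/11)))² = (39 + 1/(419 + (-6 + 121 - 44 + 24*(1/11))))² = (39 + 1/(419 + (-6 + 121 - 44 + 24/11)))² = (39 + 1/(419 + 805/11))² = (39 + 1/(5414/11))² = (39 + 11/5414)² = (211157/5414)² = 44587278649/29311396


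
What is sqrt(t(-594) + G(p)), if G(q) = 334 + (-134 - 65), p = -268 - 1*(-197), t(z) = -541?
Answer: I*sqrt(406) ≈ 20.149*I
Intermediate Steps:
p = -71 (p = -268 + 197 = -71)
G(q) = 135 (G(q) = 334 - 199 = 135)
sqrt(t(-594) + G(p)) = sqrt(-541 + 135) = sqrt(-406) = I*sqrt(406)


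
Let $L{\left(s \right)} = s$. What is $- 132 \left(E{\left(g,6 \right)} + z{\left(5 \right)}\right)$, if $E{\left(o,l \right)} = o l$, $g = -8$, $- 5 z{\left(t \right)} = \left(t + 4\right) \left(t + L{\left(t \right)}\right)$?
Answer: $8712$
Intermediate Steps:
$z{\left(t \right)} = - \frac{2 t \left(4 + t\right)}{5}$ ($z{\left(t \right)} = - \frac{\left(t + 4\right) \left(t + t\right)}{5} = - \frac{\left(4 + t\right) 2 t}{5} = - \frac{2 t \left(4 + t\right)}{5}$)
$E{\left(o,l \right)} = l o$
$- 132 \left(E{\left(g,6 \right)} + z{\left(5 \right)}\right) = - 132 \left(6 \left(-8\right) + \frac{2}{5} \cdot 5 \left(-4 - 5\right)\right) = - 132 \left(-48 + \frac{2}{5} \cdot 5 \left(-4 - 5\right)\right) = - 132 \left(-48 + \frac{2}{5} \cdot 5 \left(-9\right)\right) = - 132 \left(-48 - 18\right) = \left(-132\right) \left(-66\right) = 8712$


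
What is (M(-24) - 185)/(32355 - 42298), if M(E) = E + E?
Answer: 233/9943 ≈ 0.023434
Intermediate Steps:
M(E) = 2*E
(M(-24) - 185)/(32355 - 42298) = (2*(-24) - 185)/(32355 - 42298) = (-48 - 185)/(-9943) = -233*(-1/9943) = 233/9943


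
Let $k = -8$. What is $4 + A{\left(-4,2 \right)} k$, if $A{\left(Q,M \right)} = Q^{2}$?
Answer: $-124$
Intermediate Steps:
$4 + A{\left(-4,2 \right)} k = 4 + \left(-4\right)^{2} \left(-8\right) = 4 + 16 \left(-8\right) = 4 - 128 = -124$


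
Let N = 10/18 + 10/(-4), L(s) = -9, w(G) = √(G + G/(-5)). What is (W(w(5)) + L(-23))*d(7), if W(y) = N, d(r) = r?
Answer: -1379/18 ≈ -76.611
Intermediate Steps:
w(G) = 2*√5*√G/5 (w(G) = √(G + G*(-⅕)) = √(G - G/5) = √(4*G/5) = 2*√5*√G/5)
N = -35/18 (N = 10*(1/18) + 10*(-¼) = 5/9 - 5/2 = -35/18 ≈ -1.9444)
W(y) = -35/18
(W(w(5)) + L(-23))*d(7) = (-35/18 - 9)*7 = -197/18*7 = -1379/18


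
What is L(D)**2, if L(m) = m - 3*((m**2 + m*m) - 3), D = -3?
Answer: 2304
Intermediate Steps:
L(m) = 9 + m - 6*m**2 (L(m) = m - 3*((m**2 + m**2) - 3) = m - 3*(2*m**2 - 3) = m - 3*(-3 + 2*m**2) = m + (9 - 6*m**2) = 9 + m - 6*m**2)
L(D)**2 = (9 - 3 - 6*(-3)**2)**2 = (9 - 3 - 6*9)**2 = (9 - 3 - 54)**2 = (-48)**2 = 2304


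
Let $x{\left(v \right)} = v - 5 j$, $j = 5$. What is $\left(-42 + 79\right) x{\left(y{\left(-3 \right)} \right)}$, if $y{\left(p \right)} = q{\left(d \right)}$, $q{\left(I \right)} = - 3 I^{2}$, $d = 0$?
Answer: $-925$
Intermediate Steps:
$y{\left(p \right)} = 0$ ($y{\left(p \right)} = - 3 \cdot 0^{2} = \left(-3\right) 0 = 0$)
$x{\left(v \right)} = -25 + v$ ($x{\left(v \right)} = v - 25 = -25 + v$)
$\left(-42 + 79\right) x{\left(y{\left(-3 \right)} \right)} = \left(-42 + 79\right) \left(-25 + 0\right) = 37 \left(-25\right) = -925$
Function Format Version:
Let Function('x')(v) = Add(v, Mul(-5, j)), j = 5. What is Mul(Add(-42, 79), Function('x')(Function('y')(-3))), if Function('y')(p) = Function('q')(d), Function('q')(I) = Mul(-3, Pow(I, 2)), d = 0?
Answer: -925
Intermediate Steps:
Function('y')(p) = 0 (Function('y')(p) = Mul(-3, Pow(0, 2)) = Mul(-3, 0) = 0)
Function('x')(v) = Add(-25, v) (Function('x')(v) = Add(v, Mul(-5, 5)) = Add(v, -25) = Add(-25, v))
Mul(Add(-42, 79), Function('x')(Function('y')(-3))) = Mul(Add(-42, 79), Add(-25, 0)) = Mul(37, -25) = -925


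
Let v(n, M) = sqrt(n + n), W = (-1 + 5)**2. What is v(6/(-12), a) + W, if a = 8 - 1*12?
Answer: 16 + I ≈ 16.0 + 1.0*I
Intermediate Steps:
W = 16 (W = 4**2 = 16)
a = -4 (a = 8 - 12 = -4)
v(n, M) = sqrt(2)*sqrt(n) (v(n, M) = sqrt(2*n) = sqrt(2)*sqrt(n))
v(6/(-12), a) + W = sqrt(2)*sqrt(6/(-12)) + 16 = sqrt(2)*sqrt(6*(-1/12)) + 16 = sqrt(2)*sqrt(-1/2) + 16 = sqrt(2)*(I*sqrt(2)/2) + 16 = I + 16 = 16 + I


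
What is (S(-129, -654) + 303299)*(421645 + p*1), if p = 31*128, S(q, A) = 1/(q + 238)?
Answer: 14070592129896/109 ≈ 1.2909e+11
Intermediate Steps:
S(q, A) = 1/(238 + q)
p = 3968
(S(-129, -654) + 303299)*(421645 + p*1) = (1/(238 - 129) + 303299)*(421645 + 3968*1) = (1/109 + 303299)*(421645 + 3968) = (1/109 + 303299)*425613 = (33059592/109)*425613 = 14070592129896/109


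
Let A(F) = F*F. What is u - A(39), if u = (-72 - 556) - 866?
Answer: -3015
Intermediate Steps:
u = -1494 (u = -628 - 866 = -1494)
A(F) = F²
u - A(39) = -1494 - 1*39² = -1494 - 1*1521 = -1494 - 1521 = -3015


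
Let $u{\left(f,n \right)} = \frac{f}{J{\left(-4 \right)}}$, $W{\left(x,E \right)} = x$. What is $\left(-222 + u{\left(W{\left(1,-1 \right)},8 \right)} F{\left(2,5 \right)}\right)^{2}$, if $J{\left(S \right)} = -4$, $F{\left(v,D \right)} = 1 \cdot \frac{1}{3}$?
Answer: $\frac{7102225}{144} \approx 49321.0$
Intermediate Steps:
$F{\left(v,D \right)} = \frac{1}{3}$ ($F{\left(v,D \right)} = 1 \cdot \frac{1}{3} = \frac{1}{3}$)
$u{\left(f,n \right)} = - \frac{f}{4}$ ($u{\left(f,n \right)} = \frac{f}{-4} = f \left(- \frac{1}{4}\right) = - \frac{f}{4}$)
$\left(-222 + u{\left(W{\left(1,-1 \right)},8 \right)} F{\left(2,5 \right)}\right)^{2} = \left(-222 + \left(- \frac{1}{4}\right) 1 \cdot \frac{1}{3}\right)^{2} = \left(-222 - \frac{1}{12}\right)^{2} = \left(- \frac{2665}{12}\right)^{2} = \frac{7102225}{144}$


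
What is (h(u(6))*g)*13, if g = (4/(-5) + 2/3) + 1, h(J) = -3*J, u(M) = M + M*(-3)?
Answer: 2028/5 ≈ 405.60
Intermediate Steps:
u(M) = -2*M (u(M) = M - 3*M = -2*M)
g = 13/15 (g = (4*(-⅕) + 2*(⅓)) + 1 = (-⅘ + ⅔) + 1 = -2/15 + 1 = 13/15 ≈ 0.86667)
(h(u(6))*g)*13 = (-(-6)*6*(13/15))*13 = (-3*(-12)*(13/15))*13 = (36*(13/15))*13 = (156/5)*13 = 2028/5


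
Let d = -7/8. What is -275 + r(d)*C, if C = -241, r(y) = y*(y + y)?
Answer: -20609/32 ≈ -644.03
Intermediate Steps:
d = -7/8 (d = -7*⅛ = -7/8 ≈ -0.87500)
r(y) = 2*y² (r(y) = y*(2*y) = 2*y²)
-275 + r(d)*C = -275 + (2*(-7/8)²)*(-241) = -275 + (2*(49/64))*(-241) = -275 + (49/32)*(-241) = -275 - 11809/32 = -20609/32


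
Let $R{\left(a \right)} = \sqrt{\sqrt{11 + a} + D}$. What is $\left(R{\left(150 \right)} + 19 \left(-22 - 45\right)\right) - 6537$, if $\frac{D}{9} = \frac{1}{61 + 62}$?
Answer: $-7810 + \frac{\sqrt{123 + 1681 \sqrt{161}}}{41} \approx -7806.4$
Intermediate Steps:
$D = \frac{3}{41}$ ($D = \frac{9}{61 + 62} = \frac{9}{123} = 9 \cdot \frac{1}{123} = \frac{3}{41} \approx 0.073171$)
$R{\left(a \right)} = \sqrt{\frac{3}{41} + \sqrt{11 + a}}$ ($R{\left(a \right)} = \sqrt{\sqrt{11 + a} + \frac{3}{41}} = \sqrt{\frac{3}{41} + \sqrt{11 + a}}$)
$\left(R{\left(150 \right)} + 19 \left(-22 - 45\right)\right) - 6537 = \left(\frac{\sqrt{123 + 1681 \sqrt{11 + 150}}}{41} + 19 \left(-22 - 45\right)\right) - 6537 = \left(\frac{\sqrt{123 + 1681 \sqrt{161}}}{41} + 19 \left(-67\right)\right) - 6537 = \left(\frac{\sqrt{123 + 1681 \sqrt{161}}}{41} - 1273\right) - 6537 = \left(-1273 + \frac{\sqrt{123 + 1681 \sqrt{161}}}{41}\right) - 6537 = -7810 + \frac{\sqrt{123 + 1681 \sqrt{161}}}{41}$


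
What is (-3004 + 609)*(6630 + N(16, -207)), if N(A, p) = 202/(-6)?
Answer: -47394655/3 ≈ -1.5798e+7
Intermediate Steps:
N(A, p) = -101/3 (N(A, p) = 202*(-⅙) = -101/3)
(-3004 + 609)*(6630 + N(16, -207)) = (-3004 + 609)*(6630 - 101/3) = -2395*19789/3 = -47394655/3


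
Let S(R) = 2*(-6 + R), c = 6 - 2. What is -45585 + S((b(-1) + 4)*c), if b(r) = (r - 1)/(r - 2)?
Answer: -136679/3 ≈ -45560.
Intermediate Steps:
c = 4
b(r) = (-1 + r)/(-2 + r)
S(R) = -12 + 2*R
-45585 + S((b(-1) + 4)*c) = -45585 + (-12 + 2*(((-1 - 1)/(-2 - 1) + 4)*4)) = -45585 + (-12 + 2*((-2/(-3) + 4)*4)) = -45585 + (-12 + 2*((-⅓*(-2) + 4)*4)) = -45585 + (-12 + 2*((⅔ + 4)*4)) = -45585 + (-12 + 2*((14/3)*4)) = -45585 + (-12 + 2*(56/3)) = -45585 + (-12 + 112/3) = -45585 + 76/3 = -136679/3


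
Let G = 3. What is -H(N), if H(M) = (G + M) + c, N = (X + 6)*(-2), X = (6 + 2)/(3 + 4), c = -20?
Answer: 219/7 ≈ 31.286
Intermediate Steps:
X = 8/7 ≈ 1.1429
N = -100/7 (N = (8/7 + 6)*(-2) = (50/7)*(-2) = -100/7 ≈ -14.286)
H(M) = -17 + M (H(M) = (3 + M) - 20 = -17 + M)
-H(N) = -(-17 - 100/7) = -1*(-219/7) = 219/7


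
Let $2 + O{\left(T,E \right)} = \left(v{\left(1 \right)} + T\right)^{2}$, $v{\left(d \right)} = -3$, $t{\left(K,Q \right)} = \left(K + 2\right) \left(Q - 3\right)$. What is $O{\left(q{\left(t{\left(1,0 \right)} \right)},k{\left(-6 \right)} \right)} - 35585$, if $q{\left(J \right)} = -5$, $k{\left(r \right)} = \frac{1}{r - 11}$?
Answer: $-35523$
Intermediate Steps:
$k{\left(r \right)} = \frac{1}{-11 + r}$
$t{\left(K,Q \right)} = \left(-3 + Q\right) \left(2 + K\right)$ ($t{\left(K,Q \right)} = \left(2 + K\right) \left(-3 + Q\right) = \left(-3 + Q\right) \left(2 + K\right)$)
$O{\left(T,E \right)} = -2 + \left(-3 + T\right)^{2}$
$O{\left(q{\left(t{\left(1,0 \right)} \right)},k{\left(-6 \right)} \right)} - 35585 = \left(-2 + \left(-3 - 5\right)^{2}\right) - 35585 = \left(-2 + \left(-8\right)^{2}\right) - 35585 = \left(-2 + 64\right) - 35585 = 62 - 35585 = -35523$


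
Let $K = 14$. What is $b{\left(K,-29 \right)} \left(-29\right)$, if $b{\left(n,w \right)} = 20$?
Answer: $-580$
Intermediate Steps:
$b{\left(K,-29 \right)} \left(-29\right) = 20 \left(-29\right) = -580$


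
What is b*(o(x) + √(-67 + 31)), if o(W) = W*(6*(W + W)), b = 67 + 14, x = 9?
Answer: 78732 + 486*I ≈ 78732.0 + 486.0*I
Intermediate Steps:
b = 81
o(W) = 12*W² (o(W) = W*(6*(2*W)) = W*(12*W) = 12*W²)
b*(o(x) + √(-67 + 31)) = 81*(12*9² + √(-67 + 31)) = 81*(12*81 + √(-36)) = 81*(972 + 6*I) = 78732 + 486*I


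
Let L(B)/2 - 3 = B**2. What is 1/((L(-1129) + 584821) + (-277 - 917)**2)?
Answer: 1/4559745 ≈ 2.1931e-7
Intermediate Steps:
L(B) = 6 + 2*B**2
1/((L(-1129) + 584821) + (-277 - 917)**2) = 1/(((6 + 2*(-1129)**2) + 584821) + (-277 - 917)**2) = 1/(((6 + 2*1274641) + 584821) + (-1194)**2) = 1/(((6 + 2549282) + 584821) + 1425636) = 1/((2549288 + 584821) + 1425636) = 1/(3134109 + 1425636) = 1/4559745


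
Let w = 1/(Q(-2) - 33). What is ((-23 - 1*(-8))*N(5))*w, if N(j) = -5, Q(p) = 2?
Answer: -75/31 ≈ -2.4194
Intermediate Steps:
w = -1/31 (w = 1/(2 - 33) = 1/(-31) = -1/31 ≈ -0.032258)
((-23 - 1*(-8))*N(5))*w = ((-23 - 1*(-8))*(-5))*(-1/31) = ((-23 + 8)*(-5))*(-1/31) = -15*(-5)*(-1/31) = 75*(-1/31) = -75/31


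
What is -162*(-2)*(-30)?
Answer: -9720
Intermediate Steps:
-162*(-2)*(-30) = -27*(-12)*(-30) = 324*(-30) = -9720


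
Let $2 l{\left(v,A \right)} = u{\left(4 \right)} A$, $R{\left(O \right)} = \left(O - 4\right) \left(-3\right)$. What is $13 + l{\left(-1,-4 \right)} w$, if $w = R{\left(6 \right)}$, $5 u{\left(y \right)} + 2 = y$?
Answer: $\frac{89}{5} \approx 17.8$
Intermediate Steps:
$R{\left(O \right)} = 12 - 3 O$ ($R{\left(O \right)} = \left(-4 + O\right) \left(-3\right) = 12 - 3 O$)
$u{\left(y \right)} = - \frac{2}{5} + \frac{y}{5}$
$w = -6$ ($w = 12 - 18 = -6$)
$l{\left(v,A \right)} = \frac{A}{5}$ ($l{\left(v,A \right)} = \frac{\left(- \frac{2}{5} + \frac{1}{5} \cdot 4\right) A}{2} = \frac{\left(- \frac{2}{5} + \frac{4}{5}\right) A}{2} = \frac{\frac{2}{5} A}{2} = \frac{A}{5}$)
$13 + l{\left(-1,-4 \right)} w = 13 + \frac{1}{5} \left(-4\right) \left(-6\right) = 13 - - \frac{24}{5} = 13 + \frac{24}{5} = \frac{89}{5}$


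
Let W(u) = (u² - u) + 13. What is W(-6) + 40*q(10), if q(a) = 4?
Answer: 215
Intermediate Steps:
W(u) = 13 + u² - u
W(-6) + 40*q(10) = (13 + (-6)² - 1*(-6)) + 40*4 = (13 + 36 + 6) + 160 = 55 + 160 = 215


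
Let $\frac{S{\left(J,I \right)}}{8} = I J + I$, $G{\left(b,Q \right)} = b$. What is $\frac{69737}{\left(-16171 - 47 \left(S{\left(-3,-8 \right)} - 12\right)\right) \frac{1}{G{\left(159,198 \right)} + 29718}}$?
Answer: $- \frac{2083532349}{21623} \approx -96357.0$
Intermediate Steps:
$S{\left(J,I \right)} = 8 I + 8 I J$ ($S{\left(J,I \right)} = 8 \left(I J + I\right) = 8 \left(I + I J\right) = 8 I + 8 I J$)
$\frac{69737}{\left(-16171 - 47 \left(S{\left(-3,-8 \right)} - 12\right)\right) \frac{1}{G{\left(159,198 \right)} + 29718}} = \frac{69737}{\left(-16171 - 47 \left(8 \left(-8\right) \left(1 - 3\right) - 12\right)\right) \frac{1}{159 + 29718}} = \frac{69737}{\left(-16171 - 47 \left(8 \left(-8\right) \left(-2\right) - 12\right)\right) \frac{1}{29877}} = \frac{69737}{\left(-16171 - 47 \left(128 - 12\right)\right) \frac{1}{29877}} = \frac{69737}{\left(-16171 - 5452\right) \frac{1}{29877}} = \frac{69737}{\left(-21623\right) \frac{1}{29877}} = \frac{69737}{- \frac{21623}{29877}} = 69737 \left(- \frac{29877}{21623}\right) = - \frac{2083532349}{21623}$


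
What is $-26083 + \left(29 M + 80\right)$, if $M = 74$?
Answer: $-23857$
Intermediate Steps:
$-26083 + \left(29 M + 80\right) = -26083 + \left(29 \cdot 74 + 80\right) = -26083 + \left(2146 + 80\right) = -26083 + 2226 = -23857$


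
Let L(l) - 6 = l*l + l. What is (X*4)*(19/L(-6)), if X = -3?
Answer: -19/3 ≈ -6.3333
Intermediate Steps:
L(l) = 6 + l + l**2 (L(l) = 6 + (l*l + l) = 6 + (l**2 + l) = 6 + (l + l**2) = 6 + l + l**2)
(X*4)*(19/L(-6)) = (-3*4)*(19/(6 - 6 + (-6)**2)) = -228/(6 - 6 + 36) = -228/36 = -12*19/36 = -19/3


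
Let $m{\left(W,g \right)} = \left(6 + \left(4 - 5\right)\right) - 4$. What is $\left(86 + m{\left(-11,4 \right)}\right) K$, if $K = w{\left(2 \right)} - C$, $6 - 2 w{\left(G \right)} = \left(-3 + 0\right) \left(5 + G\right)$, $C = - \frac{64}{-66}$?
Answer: $\frac{23983}{22} \approx 1090.1$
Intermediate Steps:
$C = \frac{32}{33}$ ($C = \left(-64\right) \left(- \frac{1}{66}\right) = \frac{32}{33} \approx 0.9697$)
$m{\left(W,g \right)} = 1$ ($m{\left(W,g \right)} = \left(6 + \left(4 - 5\right)\right) - 4 = \left(6 - 1\right) - 4 = 5 - 4 = 1$)
$w{\left(G \right)} = \frac{21}{2} + \frac{3 G}{2}$ ($w{\left(G \right)} = 3 - \frac{\left(-3 + 0\right) \left(5 + G\right)}{2} = 3 - \frac{\left(-3\right) \left(5 + G\right)}{2} = 3 - \frac{-15 - 3 G}{2} = 3 + \left(\frac{15}{2} + \frac{3 G}{2}\right) = \frac{21}{2} + \frac{3 G}{2}$)
$K = \frac{827}{66}$ ($K = \left(\frac{21}{2} + \frac{3}{2} \cdot 2\right) - \frac{32}{33} = \left(\frac{21}{2} + 3\right) - \frac{32}{33} = \frac{27}{2} - \frac{32}{33} = \frac{827}{66} \approx 12.53$)
$\left(86 + m{\left(-11,4 \right)}\right) K = \left(86 + 1\right) \frac{827}{66} = 87 \cdot \frac{827}{66} = \frac{23983}{22}$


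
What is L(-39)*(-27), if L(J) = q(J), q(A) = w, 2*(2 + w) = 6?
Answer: -27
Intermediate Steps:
w = 1 (w = -2 + (½)*6 = -2 + 3 = 1)
q(A) = 1
L(J) = 1
L(-39)*(-27) = 1*(-27) = -27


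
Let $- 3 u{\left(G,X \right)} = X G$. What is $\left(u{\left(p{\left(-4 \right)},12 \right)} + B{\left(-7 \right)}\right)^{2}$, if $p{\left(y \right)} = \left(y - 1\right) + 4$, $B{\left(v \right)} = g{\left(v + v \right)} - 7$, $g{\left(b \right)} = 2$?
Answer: $1$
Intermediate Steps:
$B{\left(v \right)} = -5$ ($B{\left(v \right)} = 2 - 7 = -5$)
$p{\left(y \right)} = 3 + y$ ($p{\left(y \right)} = \left(-1 + y\right) + 4 = 3 + y$)
$u{\left(G,X \right)} = - \frac{G X}{3}$ ($u{\left(G,X \right)} = - \frac{X G}{3} = - \frac{G X}{3}$)
$\left(u{\left(p{\left(-4 \right)},12 \right)} + B{\left(-7 \right)}\right)^{2} = \left(\left(- \frac{1}{3}\right) \left(3 - 4\right) 12 - 5\right)^{2} = \left(\left(- \frac{1}{3}\right) \left(-1\right) 12 - 5\right)^{2} = \left(4 - 5\right)^{2} = \left(-1\right)^{2} = 1$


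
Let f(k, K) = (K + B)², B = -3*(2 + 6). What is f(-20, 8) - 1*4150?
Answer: -3894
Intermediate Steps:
B = -24 (B = -3*8 = -24)
f(k, K) = (-24 + K)² (f(k, K) = (K - 24)² = (-24 + K)²)
f(-20, 8) - 1*4150 = (-24 + 8)² - 1*4150 = (-16)² - 4150 = 256 - 4150 = -3894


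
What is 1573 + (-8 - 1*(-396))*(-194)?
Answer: -73699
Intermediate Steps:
1573 + (-8 - 1*(-396))*(-194) = 1573 + (-8 + 396)*(-194) = 1573 + 388*(-194) = 1573 - 75272 = -73699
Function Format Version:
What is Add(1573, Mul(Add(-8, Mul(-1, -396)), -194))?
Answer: -73699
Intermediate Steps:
Add(1573, Mul(Add(-8, Mul(-1, -396)), -194)) = Add(1573, Mul(Add(-8, 396), -194)) = Add(1573, Mul(388, -194)) = Add(1573, -75272) = -73699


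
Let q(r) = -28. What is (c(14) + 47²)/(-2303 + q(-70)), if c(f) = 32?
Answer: -249/259 ≈ -0.96139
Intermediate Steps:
(c(14) + 47²)/(-2303 + q(-70)) = (32 + 47²)/(-2303 - 28) = (32 + 2209)/(-2331) = 2241*(-1/2331) = -249/259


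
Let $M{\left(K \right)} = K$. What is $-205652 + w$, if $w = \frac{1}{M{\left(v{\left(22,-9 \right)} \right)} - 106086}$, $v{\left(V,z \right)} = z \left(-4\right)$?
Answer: $- \frac{21809394601}{106050} \approx -2.0565 \cdot 10^{5}$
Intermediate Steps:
$v{\left(V,z \right)} = - 4 z$
$w = - \frac{1}{106050}$ ($w = \frac{1}{\left(-4\right) \left(-9\right) - 106086} = \frac{1}{36 - 106086} = \frac{1}{-106050} = - \frac{1}{106050} \approx -9.4295 \cdot 10^{-6}$)
$-205652 + w = -205652 - \frac{1}{106050} = - \frac{21809394601}{106050}$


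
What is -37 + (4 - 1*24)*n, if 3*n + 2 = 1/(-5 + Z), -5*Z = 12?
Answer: -2527/111 ≈ -22.766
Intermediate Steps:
Z = -12/5 (Z = -⅕*12 = -12/5 ≈ -2.4000)
n = -79/111 (n = -⅔ + 1/(3*(-5 - 12/5)) = -⅔ + 1/(3*(-37/5)) = -⅔ + (⅓)*(-5/37) = -⅔ - 5/111 = -79/111 ≈ -0.71171)
-37 + (4 - 1*24)*n = -37 + (4 - 1*24)*(-79/111) = -37 + (4 - 24)*(-79/111) = -37 - 20*(-79/111) = -37 + 1580/111 = -2527/111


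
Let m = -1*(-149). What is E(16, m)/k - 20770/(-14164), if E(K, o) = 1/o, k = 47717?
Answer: 73835622787/50351837306 ≈ 1.4664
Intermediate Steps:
m = 149
E(16, m)/k - 20770/(-14164) = 1/(149*47717) - 20770/(-14164) = (1/149)*(1/47717) - 20770*(-1/14164) = 1/7109833 + 10385/7082 = 73835622787/50351837306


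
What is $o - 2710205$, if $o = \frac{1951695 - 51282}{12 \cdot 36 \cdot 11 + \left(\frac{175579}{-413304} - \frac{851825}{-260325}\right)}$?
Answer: $- \frac{1421855751724862171}{524707712671} \approx -2.7098 \cdot 10^{6}$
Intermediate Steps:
$o = \frac{209714694645384}{524707712671}$ ($o = \frac{1900413}{432 \cdot 11 + \left(175579 \left(- \frac{1}{413304}\right) - - \frac{2621}{801}\right)} = \frac{1900413}{4752 + \left(- \frac{175579}{413304} + \frac{2621}{801}\right)} = \frac{1900413}{4752 + \frac{314210335}{110352168}} = \frac{1900413}{\frac{524707712671}{110352168}} = 1900413 \cdot \frac{110352168}{524707712671} = \frac{209714694645384}{524707712671} \approx 399.68$)
$o - 2710205 = \frac{209714694645384}{524707712671} - 2710205 = - \frac{1421855751724862171}{524707712671}$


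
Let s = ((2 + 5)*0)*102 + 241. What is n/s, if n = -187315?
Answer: -187315/241 ≈ -777.24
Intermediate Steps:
s = 241 (s = (7*0)*102 + 241 = 0*102 + 241 = 0 + 241 = 241)
n/s = -187315/241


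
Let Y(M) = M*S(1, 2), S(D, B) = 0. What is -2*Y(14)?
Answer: 0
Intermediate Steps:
Y(M) = 0 (Y(M) = M*0 = 0)
-2*Y(14) = -2*0 = 0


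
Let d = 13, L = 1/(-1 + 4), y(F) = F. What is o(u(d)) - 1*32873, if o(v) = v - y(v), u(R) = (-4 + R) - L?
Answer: -32873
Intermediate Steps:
L = ⅓ (L = 1/3 = ⅓ ≈ 0.33333)
u(R) = -13/3 + R (u(R) = (-4 + R) - 1*⅓ = (-4 + R) - ⅓ = -13/3 + R)
o(v) = 0 (o(v) = v - v = 0)
o(u(d)) - 1*32873 = 0 - 1*32873 = 0 - 32873 = -32873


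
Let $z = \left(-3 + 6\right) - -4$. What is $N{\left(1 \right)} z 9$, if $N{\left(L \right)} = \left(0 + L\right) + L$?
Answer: $126$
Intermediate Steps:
$N{\left(L \right)} = 2 L$ ($N{\left(L \right)} = L + L = 2 L$)
$z = 7$ ($z = 3 + 4 = 7$)
$N{\left(1 \right)} z 9 = 2 \cdot 1 \cdot 7 \cdot 9 = 2 \cdot 7 \cdot 9 = 14 \cdot 9 = 126$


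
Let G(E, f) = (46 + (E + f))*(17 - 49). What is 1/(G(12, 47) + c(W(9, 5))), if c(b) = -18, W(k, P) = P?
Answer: -1/3378 ≈ -0.00029603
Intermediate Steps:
G(E, f) = -1472 - 32*E - 32*f (G(E, f) = (46 + E + f)*(-32) = -1472 - 32*E - 32*f)
1/(G(12, 47) + c(W(9, 5))) = 1/((-1472 - 32*12 - 32*47) - 18) = 1/((-1472 - 384 - 1504) - 18) = 1/(-3360 - 18) = 1/(-3378) = -1/3378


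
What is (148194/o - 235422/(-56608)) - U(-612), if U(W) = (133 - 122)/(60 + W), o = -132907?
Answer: 27421780855/8950489008 ≈ 3.0637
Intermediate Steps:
U(W) = 11/(60 + W)
(148194/o - 235422/(-56608)) - U(-612) = (148194/(-132907) - 235422/(-56608)) - 11/(60 - 612) = (148194*(-1/132907) - 235422*(-1/56608)) - 11/(-552) = (-148194/132907 + 4059/976) - 11*(-1)/552 = 394832169/129717232 - 1*(-11/552) = 394832169/129717232 + 11/552 = 27421780855/8950489008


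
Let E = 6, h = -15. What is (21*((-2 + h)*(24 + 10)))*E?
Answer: -72828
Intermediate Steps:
(21*((-2 + h)*(24 + 10)))*E = (21*((-2 - 15)*(24 + 10)))*6 = (21*(-17*34))*6 = (21*(-578))*6 = -12138*6 = -72828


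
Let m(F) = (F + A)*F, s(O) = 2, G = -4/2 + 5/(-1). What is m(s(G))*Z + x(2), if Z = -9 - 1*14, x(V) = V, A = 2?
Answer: -182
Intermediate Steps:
G = -7 (G = -4*½ + 5*(-1) = -2 - 5 = -7)
m(F) = F*(2 + F) (m(F) = (F + 2)*F = (2 + F)*F = F*(2 + F))
Z = -23 (Z = -9 - 14 = -23)
m(s(G))*Z + x(2) = (2*(2 + 2))*(-23) + 2 = (2*4)*(-23) + 2 = 8*(-23) + 2 = -184 + 2 = -182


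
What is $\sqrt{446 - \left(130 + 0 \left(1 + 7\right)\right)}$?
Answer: $2 \sqrt{79} \approx 17.776$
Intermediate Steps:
$\sqrt{446 - \left(130 + 0 \left(1 + 7\right)\right)} = \sqrt{446 + \left(0 \cdot 8 - 130\right)} = \sqrt{446 + \left(0 - 130\right)} = \sqrt{446 - 130} = \sqrt{316} = 2 \sqrt{79}$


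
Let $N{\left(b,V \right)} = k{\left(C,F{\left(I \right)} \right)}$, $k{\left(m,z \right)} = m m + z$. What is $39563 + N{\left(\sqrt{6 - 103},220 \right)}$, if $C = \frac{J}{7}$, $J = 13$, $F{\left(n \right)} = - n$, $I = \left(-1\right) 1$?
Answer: $\frac{1938805}{49} \approx 39567.0$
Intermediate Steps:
$I = -1$
$C = \frac{13}{7} \approx 1.8571$
$k{\left(m,z \right)} = z + m^{2}$ ($k{\left(m,z \right)} = m^{2} + z = z + m^{2}$)
$N{\left(b,V \right)} = \frac{218}{49}$ ($N{\left(b,V \right)} = \left(-1\right) \left(-1\right) + \left(\frac{13}{7}\right)^{2} = 1 + \frac{169}{49} = \frac{218}{49}$)
$39563 + N{\left(\sqrt{6 - 103},220 \right)} = 39563 + \frac{218}{49} = \frac{1938805}{49}$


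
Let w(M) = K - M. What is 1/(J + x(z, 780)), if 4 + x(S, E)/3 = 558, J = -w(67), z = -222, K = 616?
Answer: 1/1113 ≈ 0.00089847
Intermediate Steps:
w(M) = 616 - M
J = -549 (J = -(616 - 1*67) = -(616 - 67) = -1*549 = -549)
x(S, E) = 1662 (x(S, E) = -12 + 3*558 = -12 + 1674 = 1662)
1/(J + x(z, 780)) = 1/(-549 + 1662) = 1/1113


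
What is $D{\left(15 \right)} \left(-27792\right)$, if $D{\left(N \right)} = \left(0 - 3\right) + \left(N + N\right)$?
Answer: $-750384$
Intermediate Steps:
$D{\left(N \right)} = -3 + 2 N$
$D{\left(15 \right)} \left(-27792\right) = \left(-3 + 2 \cdot 15\right) \left(-27792\right) = \left(-3 + 30\right) \left(-27792\right) = 27 \left(-27792\right) = -750384$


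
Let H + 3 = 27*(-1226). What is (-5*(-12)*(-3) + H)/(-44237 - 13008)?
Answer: 6657/11449 ≈ 0.58145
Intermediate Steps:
H = -33105 (H = -3 + 27*(-1226) = -3 - 33102 = -33105)
(-5*(-12)*(-3) + H)/(-44237 - 13008) = (-5*(-12)*(-3) - 33105)/(-44237 - 13008) = (60*(-3) - 33105)/(-57245) = (-180 - 33105)*(-1/57245) = -33285*(-1/57245) = 6657/11449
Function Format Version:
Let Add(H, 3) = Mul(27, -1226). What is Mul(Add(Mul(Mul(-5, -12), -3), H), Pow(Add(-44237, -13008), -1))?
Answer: Rational(6657, 11449) ≈ 0.58145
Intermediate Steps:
H = -33105 (H = Add(-3, Mul(27, -1226)) = Add(-3, -33102) = -33105)
Mul(Add(Mul(Mul(-5, -12), -3), H), Pow(Add(-44237, -13008), -1)) = Mul(Add(Mul(Mul(-5, -12), -3), -33105), Pow(Add(-44237, -13008), -1)) = Mul(Add(Mul(60, -3), -33105), Pow(-57245, -1)) = Mul(Add(-180, -33105), Rational(-1, 57245)) = Mul(-33285, Rational(-1, 57245)) = Rational(6657, 11449)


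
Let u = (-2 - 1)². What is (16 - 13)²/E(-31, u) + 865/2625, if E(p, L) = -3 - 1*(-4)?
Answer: 4898/525 ≈ 9.3295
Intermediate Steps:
u = 9 (u = (-3)² = 9)
E(p, L) = 1 (E(p, L) = -3 + 4 = 1)
(16 - 13)²/E(-31, u) + 865/2625 = (16 - 13)²/1 + 865/2625 = 3²*1 + 865*(1/2625) = 9*1 + 173/525 = 9 + 173/525 = 4898/525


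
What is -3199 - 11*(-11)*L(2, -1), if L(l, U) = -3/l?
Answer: -6761/2 ≈ -3380.5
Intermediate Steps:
-3199 - 11*(-11)*L(2, -1) = -3199 - 11*(-11)*(-3/2) = -3199 - (-121)*(-3*½) = -3199 - (-121)*(-3)/2 = -3199 - 1*363/2 = -3199 - 363/2 = -6761/2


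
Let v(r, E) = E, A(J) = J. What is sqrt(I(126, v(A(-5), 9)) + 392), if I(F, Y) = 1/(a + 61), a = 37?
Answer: sqrt(76834)/14 ≈ 19.799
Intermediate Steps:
I(F, Y) = 1/98 (I(F, Y) = 1/(37 + 61) = 1/98)
sqrt(I(126, v(A(-5), 9)) + 392) = sqrt(1/98 + 392) = sqrt(38417/98) = sqrt(76834)/14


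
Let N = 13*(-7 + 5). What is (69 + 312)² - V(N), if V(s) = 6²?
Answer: 145125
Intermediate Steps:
N = -26 (N = 13*(-2) = -26)
V(s) = 36
(69 + 312)² - V(N) = (69 + 312)² - 1*36 = 381² - 36 = 145161 - 36 = 145125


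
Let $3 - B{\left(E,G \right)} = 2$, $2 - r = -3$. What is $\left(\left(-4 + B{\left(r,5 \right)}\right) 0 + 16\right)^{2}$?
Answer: $256$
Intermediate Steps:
$r = 5$ ($r = 2 - -3 = 2 + 3 = 5$)
$B{\left(E,G \right)} = 1$ ($B{\left(E,G \right)} = 3 - 2 = 1$)
$\left(\left(-4 + B{\left(r,5 \right)}\right) 0 + 16\right)^{2} = \left(\left(-4 + 1\right) 0 + 16\right)^{2} = \left(\left(-3\right) 0 + 16\right)^{2} = \left(0 + 16\right)^{2} = 16^{2} = 256$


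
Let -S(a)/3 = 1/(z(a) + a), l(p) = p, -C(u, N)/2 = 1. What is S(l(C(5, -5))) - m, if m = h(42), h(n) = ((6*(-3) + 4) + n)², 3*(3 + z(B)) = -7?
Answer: -17239/22 ≈ -783.59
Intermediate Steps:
C(u, N) = -2 (C(u, N) = -2*1 = -2)
z(B) = -16/3 (z(B) = -3 + (⅓)*(-7) = -3 - 7/3 = -16/3)
S(a) = -3/(-16/3 + a)
h(n) = (-14 + n)² (h(n) = ((-18 + 4) + n)² = (-14 + n)²)
m = 784 (m = (-14 + 42)² = 28² = 784)
S(l(C(5, -5))) - m = -9/(-16 + 3*(-2)) - 1*784 = -9/(-16 - 6) - 784 = -9/(-22) - 784 = -9*(-1/22) - 784 = 9/22 - 784 = -17239/22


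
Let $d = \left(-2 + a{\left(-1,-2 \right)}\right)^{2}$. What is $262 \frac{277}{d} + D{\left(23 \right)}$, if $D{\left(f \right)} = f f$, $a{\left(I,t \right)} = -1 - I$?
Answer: $\frac{37345}{2} \approx 18673.0$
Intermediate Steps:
$D{\left(f \right)} = f^{2}$
$d = 4$ ($d = \left(-2 - 0\right)^{2} = \left(-2 + \left(-1 + 1\right)\right)^{2} = \left(-2 + 0\right)^{2} = \left(-2\right)^{2} = 4$)
$262 \frac{277}{d} + D{\left(23 \right)} = 262 \cdot \frac{277}{4} + 23^{2} = 262 \cdot 277 \cdot \frac{1}{4} + 529 = 262 \cdot \frac{277}{4} + 529 = \frac{36287}{2} + 529 = \frac{37345}{2}$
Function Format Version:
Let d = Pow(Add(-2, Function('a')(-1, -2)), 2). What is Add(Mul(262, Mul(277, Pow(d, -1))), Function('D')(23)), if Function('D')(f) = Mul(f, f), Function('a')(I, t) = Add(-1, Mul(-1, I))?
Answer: Rational(37345, 2) ≈ 18673.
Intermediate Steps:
Function('D')(f) = Pow(f, 2)
d = 4 (d = Pow(Add(-2, Add(-1, Mul(-1, -1))), 2) = Pow(Add(-2, Add(-1, 1)), 2) = Pow(Add(-2, 0), 2) = Pow(-2, 2) = 4)
Add(Mul(262, Mul(277, Pow(d, -1))), Function('D')(23)) = Add(Mul(262, Mul(277, Pow(4, -1))), Pow(23, 2)) = Add(Mul(262, Mul(277, Rational(1, 4))), 529) = Add(Mul(262, Rational(277, 4)), 529) = Add(Rational(36287, 2), 529) = Rational(37345, 2)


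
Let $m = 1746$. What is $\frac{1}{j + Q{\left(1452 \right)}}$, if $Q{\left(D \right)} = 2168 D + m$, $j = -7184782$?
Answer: $- \frac{1}{4035100} \approx -2.4783 \cdot 10^{-7}$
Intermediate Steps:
$Q{\left(D \right)} = 1746 + 2168 D$ ($Q{\left(D \right)} = 2168 D + 1746 = 1746 + 2168 D$)
$\frac{1}{j + Q{\left(1452 \right)}} = \frac{1}{-7184782 + \left(1746 + 2168 \cdot 1452\right)} = \frac{1}{-7184782 + \left(1746 + 3147936\right)} = \frac{1}{-7184782 + 3149682} = \frac{1}{-4035100} = - \frac{1}{4035100}$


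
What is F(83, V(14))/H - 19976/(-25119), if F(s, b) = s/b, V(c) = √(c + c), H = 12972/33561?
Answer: 19976/25119 + 928521*√7/60536 ≈ 41.377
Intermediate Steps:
H = 4324/11187 (H = 12972*(1/33561) = 4324/11187 ≈ 0.38652)
V(c) = √2*√c (V(c) = √(2*c) = √2*√c)
F(83, V(14))/H - 19976/(-25119) = (83/((√2*√14)))/(4324/11187) - 19976/(-25119) = (83/((2*√7)))*(11187/4324) - 19976*(-1/25119) = (83*(√7/14))*(11187/4324) + 19976/25119 = (83*√7/14)*(11187/4324) + 19976/25119 = 928521*√7/60536 + 19976/25119 = 19976/25119 + 928521*√7/60536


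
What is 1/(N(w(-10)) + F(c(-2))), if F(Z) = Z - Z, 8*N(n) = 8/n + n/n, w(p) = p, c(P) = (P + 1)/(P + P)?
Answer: 40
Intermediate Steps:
c(P) = (1 + P)/(2*P) (c(P) = (1 + P)/((2*P)) = (1 + P)*(1/(2*P)) = (1 + P)/(2*P))
N(n) = ⅛ + 1/n (N(n) = (8/n + n/n)/8 = (8/n + 1)/8 = (1 + 8/n)/8 = ⅛ + 1/n)
F(Z) = 0
1/(N(w(-10)) + F(c(-2))) = 1/((⅛)*(8 - 10)/(-10) + 0) = 1/((⅛)*(-⅒)*(-2) + 0) = 1/(1/40 + 0) = 1/(1/40) = 40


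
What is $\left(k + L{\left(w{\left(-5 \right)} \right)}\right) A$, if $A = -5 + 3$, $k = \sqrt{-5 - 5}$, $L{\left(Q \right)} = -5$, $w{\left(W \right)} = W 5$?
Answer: $10 - 2 i \sqrt{10} \approx 10.0 - 6.3246 i$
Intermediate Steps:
$w{\left(W \right)} = 5 W$
$k = i \sqrt{10}$ ($k = \sqrt{-10} = i \sqrt{10} \approx 3.1623 i$)
$A = -2$
$\left(k + L{\left(w{\left(-5 \right)} \right)}\right) A = \left(i \sqrt{10} - 5\right) \left(-2\right) = \left(-5 + i \sqrt{10}\right) \left(-2\right) = 10 - 2 i \sqrt{10}$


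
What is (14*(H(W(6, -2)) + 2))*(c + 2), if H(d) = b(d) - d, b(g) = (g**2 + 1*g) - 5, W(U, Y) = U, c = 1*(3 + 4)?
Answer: 4158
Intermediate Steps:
c = 7 (c = 1*7 = 7)
b(g) = -5 + g + g**2 (b(g) = (g**2 + g) - 5 = (g + g**2) - 5 = -5 + g + g**2)
H(d) = -5 + d**2 (H(d) = (-5 + d + d**2) - d = -5 + d**2)
(14*(H(W(6, -2)) + 2))*(c + 2) = (14*((-5 + 6**2) + 2))*(7 + 2) = (14*((-5 + 36) + 2))*9 = (14*(31 + 2))*9 = (14*33)*9 = 462*9 = 4158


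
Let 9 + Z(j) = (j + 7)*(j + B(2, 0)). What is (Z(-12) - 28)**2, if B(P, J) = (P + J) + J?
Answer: 169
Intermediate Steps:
B(P, J) = P + 2*J (B(P, J) = (J + P) + J = P + 2*J)
Z(j) = -9 + (2 + j)*(7 + j) (Z(j) = -9 + (j + 7)*(j + (2 + 2*0)) = -9 + (7 + j)*(j + (2 + 0)) = -9 + (7 + j)*(j + 2) = -9 + (7 + j)*(2 + j) = -9 + (2 + j)*(7 + j))
(Z(-12) - 28)**2 = ((5 + (-12)**2 + 9*(-12)) - 28)**2 = ((5 + 144 - 108) - 28)**2 = (41 - 28)**2 = 13**2 = 169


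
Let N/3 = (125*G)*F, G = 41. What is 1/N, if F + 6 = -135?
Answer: -1/2167875 ≈ -4.6128e-7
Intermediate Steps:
F = -141 (F = -6 - 135 = -141)
N = -2167875 (N = 3*((125*41)*(-141)) = 3*(5125*(-141)) = 3*(-722625) = -2167875)
1/N = 1/(-2167875) = -1/2167875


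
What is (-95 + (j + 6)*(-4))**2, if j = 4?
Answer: 18225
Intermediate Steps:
(-95 + (j + 6)*(-4))**2 = (-95 + (4 + 6)*(-4))**2 = (-95 + 10*(-4))**2 = (-95 - 40)**2 = (-135)**2 = 18225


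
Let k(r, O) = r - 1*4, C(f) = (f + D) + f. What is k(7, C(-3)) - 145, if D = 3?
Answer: -142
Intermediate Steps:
C(f) = 3 + 2*f (C(f) = (f + 3) + f = (3 + f) + f = 3 + 2*f)
k(r, O) = -4 + r (k(r, O) = r - 4 = -4 + r)
k(7, C(-3)) - 145 = (-4 + 7) - 145 = 3 - 145 = -142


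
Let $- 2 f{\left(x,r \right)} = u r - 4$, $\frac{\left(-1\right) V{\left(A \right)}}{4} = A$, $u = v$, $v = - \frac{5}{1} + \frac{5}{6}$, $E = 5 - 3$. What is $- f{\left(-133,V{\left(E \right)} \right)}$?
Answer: $\frac{44}{3} \approx 14.667$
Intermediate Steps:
$E = 2$ ($E = 5 - 3 = 2$)
$v = - \frac{25}{6}$ ($v = \left(-5\right) 1 + 5 \cdot \frac{1}{6} = -5 + \frac{5}{6} = - \frac{25}{6} \approx -4.1667$)
$u = - \frac{25}{6} \approx -4.1667$
$V{\left(A \right)} = - 4 A$
$f{\left(x,r \right)} = 2 + \frac{25 r}{12}$ ($f{\left(x,r \right)} = - \frac{- \frac{25 r}{6} - 4}{2} = - \frac{-4 - \frac{25 r}{6}}{2} = 2 + \frac{25 r}{12}$)
$- f{\left(-133,V{\left(E \right)} \right)} = - (2 + \frac{25 \left(\left(-4\right) 2\right)}{12}) = - (2 + \frac{25}{12} \left(-8\right)) = - (2 - \frac{50}{3}) = \left(-1\right) \left(- \frac{44}{3}\right) = \frac{44}{3}$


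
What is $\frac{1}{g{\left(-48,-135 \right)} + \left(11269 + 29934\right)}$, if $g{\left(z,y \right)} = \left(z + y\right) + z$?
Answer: $\frac{1}{40972} \approx 2.4407 \cdot 10^{-5}$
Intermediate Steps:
$g{\left(z,y \right)} = y + 2 z$ ($g{\left(z,y \right)} = \left(y + z\right) + z = y + 2 z$)
$\frac{1}{g{\left(-48,-135 \right)} + \left(11269 + 29934\right)} = \frac{1}{\left(-135 + 2 \left(-48\right)\right) + \left(11269 + 29934\right)} = \frac{1}{\left(-135 - 96\right) + 41203} = \frac{1}{-231 + 41203} = \frac{1}{40972}$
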